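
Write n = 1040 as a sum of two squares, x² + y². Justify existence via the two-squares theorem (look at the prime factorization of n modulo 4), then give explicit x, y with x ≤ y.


Step 1: Factor n = 1040 = 2^4 · 5 · 13.
Step 2: Check the mod-4 condition on each prime factor: 2 = 2 (special); 5 ≡ 1 (mod 4), exponent 1; 13 ≡ 1 (mod 4), exponent 1.
All primes ≡ 3 (mod 4) appear to even exponent (or don't appear), so by the two-squares theorem n IS expressible as a sum of two squares.
Step 3: Build a representation. Group n = k² · m with k = 4 and m = 5 · 13 = 65 (a product of primes ≡ 1 (mod 4)); a representation of m scales to one of n via (k·x)² + (k·y)² = k²(x² + y²). Each prime p ≡ 1 (mod 4) is itself a sum of two squares; find a² by testing p − a² for a perfect square:
  5: 5 − 1² = 4 = 2² ⇒ 5 = 1² + 2².
  13: 13 − 1² = 12, 13 − 2² = 9 = 3² ⇒ 13 = 2² + 3².
  Combine using the Brahmagupta–Fibonacci identity (a² + b²)(c² + d²) = (ac − bd)² + (ad + bc)² = (ac + bd)² + (ad − bc)²:
  5 · 13 = 65: from (1² + 2²)(2² + 3²), take (1·2 − 2·3, 1·3 + 2·2) = (2 − 6, 3 + 4) = (-4, 7); dropping signs (only squares matter) gives (4, 7); check 4² + 7² = 16 + 49 = 65 ✓.
  Scale by k = 4: (4·4, 4·7) = (16, 28).
Step 4: Order so x ≤ y and verify: 16² + 28² = 256 + 784 = 1040 = n. ✓

n = 1040 = 16² + 28² (one valid representation with x ≤ y).


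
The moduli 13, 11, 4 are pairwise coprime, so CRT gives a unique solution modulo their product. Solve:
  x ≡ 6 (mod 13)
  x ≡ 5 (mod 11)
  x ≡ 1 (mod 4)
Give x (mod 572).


Moduli 13, 11, 4 are pairwise coprime; by CRT there is a unique solution modulo M = 13 · 11 · 4 = 572.
Solve pairwise, accumulating the modulus:
  Start with x ≡ 6 (mod 13).
  Combine with x ≡ 5 (mod 11): since gcd(13, 11) = 1, we get a unique residue mod 143.
    Write x = 6 + 13·t and substitute into x ≡ 5 (mod 11): 13·t ≡ 5 − 6 = -1 (mod 11).
    Reduce coefficients mod 11: 2·t ≡ 10 (mod 11).
    The inverse of 2 mod 11 is 6 (since 2·6 = 12 = 1·11 + 1), so t ≡ 6·10 = 60 ≡ 5 (mod 11).
    Then x = 6 + 13·5 = 71, valid modulo lcm(13, 11) = 143: x ≡ 71 (mod 143).
  Combine with x ≡ 1 (mod 4): since gcd(143, 4) = 1, we get a unique residue mod 572.
    Write x = 71 + 143·t and substitute into x ≡ 1 (mod 4): 143·t ≡ 1 − 71 = -70 (mod 4).
    Reduce coefficients mod 4: 3·t ≡ 2 (mod 4).
    The inverse of 3 mod 4 is 3 (since 3·3 = 9 = 2·4 + 1), so t ≡ 3·2 = 6 ≡ 2 (mod 4).
    Then x = 71 + 143·2 = 357, valid modulo lcm(143, 4) = 572: x ≡ 357 (mod 572).
Verify: 357 mod 13 = 6 ✓, 357 mod 11 = 5 ✓, 357 mod 4 = 1 ✓.

x ≡ 357 (mod 572).


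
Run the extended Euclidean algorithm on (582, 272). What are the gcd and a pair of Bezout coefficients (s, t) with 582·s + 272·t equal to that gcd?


Euclidean algorithm on (582, 272) — divide until remainder is 0:
  582 = 2 · 272 + 38
  272 = 7 · 38 + 6
  38 = 6 · 6 + 2
  6 = 3 · 2 + 0
gcd(582, 272) = 2.
Track Bezout coefficients alongside the remainders: start with r₀ = 582 = a·1 + b·0 (s = 1, t = 0) and r₁ = 272 = a·0 + b·1 (s = 0, t = 1); each new remainder r_{k+1} = r_{k-1} − q_k·r_k inherits s_{k+1} = s_{k-1} − q_k·s_k, t_{k+1} = t_{k-1} − q_k·t_k, so r_k = a·s_k + b·t_k at every step:
  q = 2: r = 38, s = 1 − 2·0 = 1, t = 0 − 2·1 = -2  (check: 582·1 + 272·(-2) = 38)
  q = 7: r = 6, s = 0 − 7·1 = -7, t = 1 − 7·(-2) = 15  (check: 582·(-7) + 272·15 = 6)
  q = 6: r = 2, s = 1 − 6·(-7) = 43, t = -2 − 6·15 = -92  (check: 582·43 + 272·(-92) = 2)
The row with r = 2 (the gcd) gives the Bezout coefficients s = 43, t = -92.
Result: 582 · (43) + 272 · (-92) = 2.

gcd(582, 272) = 2; s = 43, t = -92 (check: 582·43 + 272·(-92) = 2).


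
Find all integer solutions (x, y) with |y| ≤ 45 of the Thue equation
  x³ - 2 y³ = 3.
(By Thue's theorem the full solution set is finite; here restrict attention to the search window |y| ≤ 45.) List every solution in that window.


The equation is x³ - 2y³ = 3. For fixed y, x³ = 2·y³ + 3, so a solution requires the RHS to be a perfect cube.
Strategy: iterate y from -45 to 45, compute RHS = 2·y³ + 3, and check whether it is a (positive or negative) perfect cube.
Check small values of y:
  y = 0: RHS = 3 is not a perfect cube.
  y = 1: RHS = 5 is not a perfect cube.
  y = -1: RHS = 1 = (1)³ ⇒ x = 1 works.
  y = 2: RHS = 19 is not a perfect cube.
  y = -2: RHS = -13 is not a perfect cube.
  y = 3: RHS = 57 is not a perfect cube.
  y = -3: RHS = -51 is not a perfect cube.
Continuing, at y = -4: RHS = -125 = (-5)³ ⇒ x = -5 works.
Searching the remaining y in |y| ≤ 45 finds no further solutions.
Collected solutions: (1, -1), (-5, -4).

Solutions (with |y| ≤ 45): (1, -1), (-5, -4).


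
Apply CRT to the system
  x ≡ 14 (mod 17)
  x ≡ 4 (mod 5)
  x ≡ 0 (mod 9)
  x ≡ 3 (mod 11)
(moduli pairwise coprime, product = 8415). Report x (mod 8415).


Product of moduli M = 17 · 5 · 9 · 11 = 8415.
Merge one congruence at a time:
  Start: x ≡ 14 (mod 17).
  Combine with x ≡ 4 (mod 5); new modulus lcm = 85.
    Write x = 14 + 17·t and substitute into x ≡ 4 (mod 5): 17·t ≡ 4 − 14 = -10 (mod 5).
    Reduce coefficients mod 5: 2·t ≡ 0 (mod 5).
    The inverse of 2 mod 5 is 3 (since 2·3 = 6 = 1·5 + 1), so t ≡ 3·0 = 0 ≡ 0 (mod 5).
    Then x = 14 + 17·0 = 14, valid modulo lcm(17, 5) = 85: x ≡ 14 (mod 85).
  Combine with x ≡ 0 (mod 9); new modulus lcm = 765.
    Write x = 14 + 85·t and substitute into x ≡ 0 (mod 9): 85·t ≡ 0 − 14 = -14 (mod 9).
    Reduce coefficients mod 9: 4·t ≡ 4 (mod 9).
    The inverse of 4 mod 9 is 7 (since 4·7 = 28 = 3·9 + 1), so t ≡ 7·4 = 28 ≡ 1 (mod 9).
    Then x = 14 + 85·1 = 99, valid modulo lcm(85, 9) = 765: x ≡ 99 (mod 765).
  Combine with x ≡ 3 (mod 11); new modulus lcm = 8415.
    Write x = 99 + 765·t and substitute into x ≡ 3 (mod 11): 765·t ≡ 3 − 99 = -96 (mod 11).
    Reduce coefficients mod 11: 6·t ≡ 3 (mod 11).
    The inverse of 6 mod 11 is 2 (since 6·2 = 12 = 1·11 + 1), so t ≡ 2·3 = 6 ≡ 6 (mod 11).
    Then x = 99 + 765·6 = 4689, valid modulo lcm(765, 11) = 8415: x ≡ 4689 (mod 8415).
Verify against each original: 4689 mod 17 = 14, 4689 mod 5 = 4, 4689 mod 9 = 0, 4689 mod 11 = 3.

x ≡ 4689 (mod 8415).


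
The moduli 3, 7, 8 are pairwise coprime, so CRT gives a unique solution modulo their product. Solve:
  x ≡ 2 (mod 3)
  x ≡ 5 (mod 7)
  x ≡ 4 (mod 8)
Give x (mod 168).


Moduli 3, 7, 8 are pairwise coprime; by CRT there is a unique solution modulo M = 3 · 7 · 8 = 168.
Solve pairwise, accumulating the modulus:
  Start with x ≡ 2 (mod 3).
  Combine with x ≡ 5 (mod 7): since gcd(3, 7) = 1, we get a unique residue mod 21.
    Write x = 2 + 3·t and substitute into x ≡ 5 (mod 7): 3·t ≡ 5 − 2 = 3 (mod 7).
    The inverse of 3 mod 7 is 5 (since 3·5 = 15 = 2·7 + 1), so t ≡ 5·3 = 15 ≡ 1 (mod 7).
    Then x = 2 + 3·1 = 5, valid modulo lcm(3, 7) = 21: x ≡ 5 (mod 21).
  Combine with x ≡ 4 (mod 8): since gcd(21, 8) = 1, we get a unique residue mod 168.
    Write x = 5 + 21·t and substitute into x ≡ 4 (mod 8): 21·t ≡ 4 − 5 = -1 (mod 8).
    Reduce coefficients mod 8: 5·t ≡ 7 (mod 8).
    The inverse of 5 mod 8 is 5 (since 5·5 = 25 = 3·8 + 1), so t ≡ 5·7 = 35 ≡ 3 (mod 8).
    Then x = 5 + 21·3 = 68, valid modulo lcm(21, 8) = 168: x ≡ 68 (mod 168).
Verify: 68 mod 3 = 2 ✓, 68 mod 7 = 5 ✓, 68 mod 8 = 4 ✓.

x ≡ 68 (mod 168).


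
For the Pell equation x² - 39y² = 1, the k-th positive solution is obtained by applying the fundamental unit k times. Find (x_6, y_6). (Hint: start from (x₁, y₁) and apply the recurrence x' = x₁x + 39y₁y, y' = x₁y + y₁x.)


Step 1: Find the fundamental solution (x₁, y₁) of x² - 39y² = 1.
  Expand √39 as a continued fraction. a₀ = ⌊√39⌋ = 6; iterate m_{k+1} = d_k·a_k − m_k, d_{k+1} = (39 − m_{k+1}²)/d_k, a_{k+1} = ⌊(a₀ + m_{k+1})/d_{k+1}⌋ (starting m₀ = 0, d₀ = 1), with convergents p_k = a_k·p_{k-1} + p_{k-2}, q_k = a_k·q_{k-1} + q_{k-2} (p₋₁ = 1, q₋₁ = 0):
  k = 0: a₀ = 6; p₀/q₀ = 6/1; p₀² − 39·q₀² = 36 − 39 = -3.
  k = 1: m = 6, d = 3, a = ⌊(6 + 6)/3⌋ = 4; p/q = (4·6 + 1)/(4·1 + 0) = 25/4; p² − 39·q² = 625 − 624 = 1.
  The first convergent with p² − 39·q² = 1 gives the fundamental solution (x₁, y₁) = (25, 4).
Step 2: Apply the recurrence (x_{n+1}, y_{n+1}) = (x₁x_n + 39y₁y_n, x₁y_n + y₁x_n) repeatedly.
  From (x_1, y_1) = (25, 4): x_2 = 25·25 + 39·4·4 = 1249; y_2 = 25·4 + 4·25 = 200.
  From (x_2, y_2) = (1249, 200): x_3 = 25·1249 + 39·4·200 = 62425; y_3 = 25·200 + 4·1249 = 9996.
  From (x_3, y_3) = (62425, 9996): x_4 = 25·62425 + 39·4·9996 = 3120001; y_4 = 25·9996 + 4·62425 = 499600.
  From (x_4, y_4) = (3120001, 499600): x_5 = 25·3120001 + 39·4·499600 = 155937625; y_5 = 25·499600 + 4·3120001 = 24970004.
  From (x_5, y_5) = (155937625, 24970004): x_6 = 25·155937625 + 39·4·24970004 = 7793761249; y_6 = 25·24970004 + 4·155937625 = 1248000600.
Step 3: Verify x_6² - 39·y_6² = 60742714406414040001 - 60742714406414040000 = 1 (should be 1). ✓

(x_1, y_1) = (25, 4); (x_6, y_6) = (7793761249, 1248000600).


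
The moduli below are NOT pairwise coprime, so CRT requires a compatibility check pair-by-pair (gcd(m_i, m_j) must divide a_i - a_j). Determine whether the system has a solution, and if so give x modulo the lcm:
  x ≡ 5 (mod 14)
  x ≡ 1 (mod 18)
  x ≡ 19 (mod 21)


Moduli 14, 18, 21 are not pairwise coprime, so CRT works modulo lcm(m_i) when all pairwise compatibility conditions hold.
Pairwise compatibility: gcd(m_i, m_j) must divide a_i - a_j for every pair.
Merge one congruence at a time:
  Start: x ≡ 5 (mod 14).
  Combine with x ≡ 1 (mod 18): gcd(14, 18) = 2; 1 - 5 = -4, which IS divisible by 2, so compatible.
    Write x = 5 + 14·t and substitute into x ≡ 1 (mod 18): 14·t ≡ 1 − 5 = -4 (mod 18).
    Divide the congruence (and modulus) by g = 2: 7·t ≡ -2 (mod 9).
    Reduce coefficients mod 9: 7·t ≡ 7 (mod 9).
    The inverse of 7 mod 9 is 4 (since 7·4 = 28 = 3·9 + 1), so t ≡ 4·7 = 28 ≡ 1 (mod 9).
    Then x = 5 + 14·1 = 19, valid modulo lcm(14, 18) = 126: x ≡ 19 (mod 126).
  Combine with x ≡ 19 (mod 21): gcd(126, 21) = 21; 19 - 19 = 0, which IS divisible by 21, so compatible.
    Write x = 19 + 126·t and substitute into x ≡ 19 (mod 21): 126·t ≡ 19 − 19 = 0 (mod 21).
    Divide the congruence (and modulus) by g = 21: 6·t ≡ 0 (mod 1).
    Modulo 1 every t works; take t = 0.
    Then x = 19 + 126·0 = 19, valid modulo lcm(126, 21) = 126: x ≡ 19 (mod 126).
Verify: 19 mod 14 = 5, 19 mod 18 = 1, 19 mod 21 = 19.

x ≡ 19 (mod 126).


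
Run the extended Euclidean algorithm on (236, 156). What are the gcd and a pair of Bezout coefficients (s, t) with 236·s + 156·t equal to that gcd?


Euclidean algorithm on (236, 156) — divide until remainder is 0:
  236 = 1 · 156 + 80
  156 = 1 · 80 + 76
  80 = 1 · 76 + 4
  76 = 19 · 4 + 0
gcd(236, 156) = 4.
Track Bezout coefficients alongside the remainders: start with r₀ = 236 = a·1 + b·0 (s = 1, t = 0) and r₁ = 156 = a·0 + b·1 (s = 0, t = 1); each new remainder r_{k+1} = r_{k-1} − q_k·r_k inherits s_{k+1} = s_{k-1} − q_k·s_k, t_{k+1} = t_{k-1} − q_k·t_k, so r_k = a·s_k + b·t_k at every step:
  q = 1: r = 80, s = 1 − 1·0 = 1, t = 0 − 1·1 = -1  (check: 236·1 + 156·(-1) = 80)
  q = 1: r = 76, s = 0 − 1·1 = -1, t = 1 − 1·(-1) = 2  (check: 236·(-1) + 156·2 = 76)
  q = 1: r = 4, s = 1 − 1·(-1) = 2, t = -1 − 1·2 = -3  (check: 236·2 + 156·(-3) = 4)
The row with r = 4 (the gcd) gives the Bezout coefficients s = 2, t = -3.
Result: 236 · (2) + 156 · (-3) = 4.

gcd(236, 156) = 4; s = 2, t = -3 (check: 236·2 + 156·(-3) = 4).


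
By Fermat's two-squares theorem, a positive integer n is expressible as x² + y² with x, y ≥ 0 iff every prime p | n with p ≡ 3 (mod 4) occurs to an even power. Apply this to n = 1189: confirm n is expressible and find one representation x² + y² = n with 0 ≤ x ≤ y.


Step 1: Factor n = 1189 = 29 · 41.
Step 2: Check the mod-4 condition on each prime factor: 29 ≡ 1 (mod 4), exponent 1; 41 ≡ 1 (mod 4), exponent 1.
All primes ≡ 3 (mod 4) appear to even exponent (or don't appear), so by the two-squares theorem n IS expressible as a sum of two squares.
Step 3: Build a representation. Here n = 29 · 41 is a product of primes ≡ 1 (mod 4). Each prime p ≡ 1 (mod 4) is itself a sum of two squares; find a² by testing p − a² for a perfect square:
  29: 29 − 1² = 28, 29 − 2² = 25 = 5² ⇒ 29 = 2² + 5².
  41: 41 − 1² = 40, 41 − 2² = 37, 41 − 3² = 32, 41 − 4² = 25 = 5² ⇒ 41 = 4² + 5².
  Combine using the Brahmagupta–Fibonacci identity (a² + b²)(c² + d²) = (ac − bd)² + (ad + bc)² = (ac + bd)² + (ad − bc)²:
  29 · 41 = 1189: from (2² + 5²)(4² + 5²), take (2·4 − 5·5, 2·5 + 5·4) = (8 − 25, 10 + 20) = (-17, 30); dropping signs (only squares matter) gives (17, 30); check 17² + 30² = 289 + 900 = 1189 ✓.
Step 4: Order so x ≤ y and verify: 17² + 30² = 289 + 900 = 1189 = n. ✓

n = 1189 = 17² + 30² (one valid representation with x ≤ y).


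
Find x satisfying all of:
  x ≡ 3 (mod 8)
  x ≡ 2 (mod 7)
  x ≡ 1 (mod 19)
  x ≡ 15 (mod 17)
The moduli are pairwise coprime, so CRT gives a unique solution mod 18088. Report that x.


Product of moduli M = 8 · 7 · 19 · 17 = 18088.
Merge one congruence at a time:
  Start: x ≡ 3 (mod 8).
  Combine with x ≡ 2 (mod 7); new modulus lcm = 56.
    Write x = 3 + 8·t and substitute into x ≡ 2 (mod 7): 8·t ≡ 2 − 3 = -1 (mod 7).
    Reduce coefficients mod 7: 1·t ≡ 6 (mod 7).
    So t ≡ 6 (mod 7).
    Then x = 3 + 8·6 = 51, valid modulo lcm(8, 7) = 56: x ≡ 51 (mod 56).
  Combine with x ≡ 1 (mod 19); new modulus lcm = 1064.
    Write x = 51 + 56·t and substitute into x ≡ 1 (mod 19): 56·t ≡ 1 − 51 = -50 (mod 19).
    Reduce coefficients mod 19: 18·t ≡ 7 (mod 19).
    The inverse of 18 mod 19 is 18 (since 18·18 = 324 = 17·19 + 1), so t ≡ 18·7 = 126 ≡ 12 (mod 19).
    Then x = 51 + 56·12 = 723, valid modulo lcm(56, 19) = 1064: x ≡ 723 (mod 1064).
  Combine with x ≡ 15 (mod 17); new modulus lcm = 18088.
    Write x = 723 + 1064·t and substitute into x ≡ 15 (mod 17): 1064·t ≡ 15 − 723 = -708 (mod 17).
    Reduce coefficients mod 17: 10·t ≡ 6 (mod 17).
    The inverse of 10 mod 17 is 12 (since 10·12 = 120 = 7·17 + 1), so t ≡ 12·6 = 72 ≡ 4 (mod 17).
    Then x = 723 + 1064·4 = 4979, valid modulo lcm(1064, 17) = 18088: x ≡ 4979 (mod 18088).
Verify against each original: 4979 mod 8 = 3, 4979 mod 7 = 2, 4979 mod 19 = 1, 4979 mod 17 = 15.

x ≡ 4979 (mod 18088).


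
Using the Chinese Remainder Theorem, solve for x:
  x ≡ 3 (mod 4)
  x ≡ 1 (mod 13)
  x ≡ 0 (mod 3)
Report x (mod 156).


Moduli 4, 13, 3 are pairwise coprime; by CRT there is a unique solution modulo M = 4 · 13 · 3 = 156.
Solve pairwise, accumulating the modulus:
  Start with x ≡ 3 (mod 4).
  Combine with x ≡ 1 (mod 13): since gcd(4, 13) = 1, we get a unique residue mod 52.
    Write x = 3 + 4·t and substitute into x ≡ 1 (mod 13): 4·t ≡ 1 − 3 = -2 (mod 13).
    Reduce coefficients mod 13: 4·t ≡ 11 (mod 13).
    The inverse of 4 mod 13 is 10 (since 4·10 = 40 = 3·13 + 1), so t ≡ 10·11 = 110 ≡ 6 (mod 13).
    Then x = 3 + 4·6 = 27, valid modulo lcm(4, 13) = 52: x ≡ 27 (mod 52).
  Combine with x ≡ 0 (mod 3): since gcd(52, 3) = 1, we get a unique residue mod 156.
    Write x = 27 + 52·t and substitute into x ≡ 0 (mod 3): 52·t ≡ 0 − 27 = -27 (mod 3).
    Reduce coefficients mod 3: 1·t ≡ 0 (mod 3).
    So t ≡ 0 (mod 3).
    Then x = 27 + 52·0 = 27, valid modulo lcm(52, 3) = 156: x ≡ 27 (mod 156).
Verify: 27 mod 4 = 3 ✓, 27 mod 13 = 1 ✓, 27 mod 3 = 0 ✓.

x ≡ 27 (mod 156).


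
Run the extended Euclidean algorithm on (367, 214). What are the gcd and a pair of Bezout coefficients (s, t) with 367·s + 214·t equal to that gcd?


Euclidean algorithm on (367, 214) — divide until remainder is 0:
  367 = 1 · 214 + 153
  214 = 1 · 153 + 61
  153 = 2 · 61 + 31
  61 = 1 · 31 + 30
  31 = 1 · 30 + 1
  30 = 30 · 1 + 0
gcd(367, 214) = 1.
Track Bezout coefficients alongside the remainders: start with r₀ = 367 = a·1 + b·0 (s = 1, t = 0) and r₁ = 214 = a·0 + b·1 (s = 0, t = 1); each new remainder r_{k+1} = r_{k-1} − q_k·r_k inherits s_{k+1} = s_{k-1} − q_k·s_k, t_{k+1} = t_{k-1} − q_k·t_k, so r_k = a·s_k + b·t_k at every step:
  q = 1: r = 153, s = 1 − 1·0 = 1, t = 0 − 1·1 = -1  (check: 367·1 + 214·(-1) = 153)
  q = 1: r = 61, s = 0 − 1·1 = -1, t = 1 − 1·(-1) = 2  (check: 367·(-1) + 214·2 = 61)
  q = 2: r = 31, s = 1 − 2·(-1) = 3, t = -1 − 2·2 = -5  (check: 367·3 + 214·(-5) = 31)
  q = 1: r = 30, s = -1 − 1·3 = -4, t = 2 − 1·(-5) = 7  (check: 367·(-4) + 214·7 = 30)
  q = 1: r = 1, s = 3 − 1·(-4) = 7, t = -5 − 1·7 = -12  (check: 367·7 + 214·(-12) = 1)
The row with r = 1 (the gcd) gives the Bezout coefficients s = 7, t = -12.
Result: 367 · (7) + 214 · (-12) = 1.

gcd(367, 214) = 1; s = 7, t = -12 (check: 367·7 + 214·(-12) = 1).


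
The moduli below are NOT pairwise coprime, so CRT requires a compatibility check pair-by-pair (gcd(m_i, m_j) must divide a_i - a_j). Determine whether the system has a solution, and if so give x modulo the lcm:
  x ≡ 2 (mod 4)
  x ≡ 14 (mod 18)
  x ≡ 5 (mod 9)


Moduli 4, 18, 9 are not pairwise coprime, so CRT works modulo lcm(m_i) when all pairwise compatibility conditions hold.
Pairwise compatibility: gcd(m_i, m_j) must divide a_i - a_j for every pair.
Merge one congruence at a time:
  Start: x ≡ 2 (mod 4).
  Combine with x ≡ 14 (mod 18): gcd(4, 18) = 2; 14 - 2 = 12, which IS divisible by 2, so compatible.
    Write x = 2 + 4·t and substitute into x ≡ 14 (mod 18): 4·t ≡ 14 − 2 = 12 (mod 18).
    Divide the congruence (and modulus) by g = 2: 2·t ≡ 6 (mod 9).
    The inverse of 2 mod 9 is 5 (since 2·5 = 10 = 1·9 + 1), so t ≡ 5·6 = 30 ≡ 3 (mod 9).
    Then x = 2 + 4·3 = 14, valid modulo lcm(4, 18) = 36: x ≡ 14 (mod 36).
  Combine with x ≡ 5 (mod 9): gcd(36, 9) = 9; 5 - 14 = -9, which IS divisible by 9, so compatible.
    Write x = 14 + 36·t and substitute into x ≡ 5 (mod 9): 36·t ≡ 5 − 14 = -9 (mod 9).
    Divide the congruence (and modulus) by g = 9: 4·t ≡ -1 (mod 1).
    Modulo 1 every t works; take t = 0.
    Then x = 14 + 36·0 = 14, valid modulo lcm(36, 9) = 36: x ≡ 14 (mod 36).
Verify: 14 mod 4 = 2, 14 mod 18 = 14, 14 mod 9 = 5.

x ≡ 14 (mod 36).


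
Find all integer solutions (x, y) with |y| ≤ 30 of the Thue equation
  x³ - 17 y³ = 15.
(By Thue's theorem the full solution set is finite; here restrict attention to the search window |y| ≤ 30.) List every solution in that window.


The equation is x³ - 17y³ = 15. For fixed y, x³ = 17·y³ + 15, so a solution requires the RHS to be a perfect cube.
Strategy: iterate y from -30 to 30, compute RHS = 17·y³ + 15, and check whether it is a (positive or negative) perfect cube.
Check small values of y:
  y = 0: RHS = 15 is not a perfect cube.
  y = 1: RHS = 32 is not a perfect cube.
  y = -1: RHS = -2 is not a perfect cube.
  y = 2: RHS = 151 is not a perfect cube.
  y = -2: RHS = -121 is not a perfect cube.
  y = 3: RHS = 474 is not a perfect cube.
  y = -3: RHS = -444 is not a perfect cube.
Continuing the search up to |y| = 30 finds no solutions either.
No (x, y) in the scanned range satisfies the equation.

No integer solutions with |y| ≤ 30.


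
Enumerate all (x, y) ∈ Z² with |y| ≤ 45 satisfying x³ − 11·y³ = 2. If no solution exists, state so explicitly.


The equation is x³ - 11y³ = 2. For fixed y, x³ = 11·y³ + 2, so a solution requires the RHS to be a perfect cube.
Strategy: iterate y from -45 to 45, compute RHS = 11·y³ + 2, and check whether it is a (positive or negative) perfect cube.
Check small values of y:
  y = 0: RHS = 2 is not a perfect cube.
  y = 1: RHS = 13 is not a perfect cube.
  y = -1: RHS = -9 is not a perfect cube.
  y = 2: RHS = 90 is not a perfect cube.
  y = -2: RHS = -86 is not a perfect cube.
  y = 3: RHS = 299 is not a perfect cube.
  y = -3: RHS = -295 is not a perfect cube.
Continuing the search up to |y| = 45 finds no solutions either.
No (x, y) in the scanned range satisfies the equation.

No integer solutions with |y| ≤ 45.


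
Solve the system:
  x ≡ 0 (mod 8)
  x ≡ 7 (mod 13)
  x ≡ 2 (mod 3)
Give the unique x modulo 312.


Moduli 8, 13, 3 are pairwise coprime; by CRT there is a unique solution modulo M = 8 · 13 · 3 = 312.
Solve pairwise, accumulating the modulus:
  Start with x ≡ 0 (mod 8).
  Combine with x ≡ 7 (mod 13): since gcd(8, 13) = 1, we get a unique residue mod 104.
    Write x = 0 + 8·t and substitute into x ≡ 7 (mod 13): 8·t ≡ 7 − 0 = 7 (mod 13).
    The inverse of 8 mod 13 is 5 (since 8·5 = 40 = 3·13 + 1), so t ≡ 5·7 = 35 ≡ 9 (mod 13).
    Then x = 0 + 8·9 = 72, valid modulo lcm(8, 13) = 104: x ≡ 72 (mod 104).
  Combine with x ≡ 2 (mod 3): since gcd(104, 3) = 1, we get a unique residue mod 312.
    Write x = 72 + 104·t and substitute into x ≡ 2 (mod 3): 104·t ≡ 2 − 72 = -70 (mod 3).
    Reduce coefficients mod 3: 2·t ≡ 2 (mod 3).
    The inverse of 2 mod 3 is 2 (since 2·2 = 4 = 1·3 + 1), so t ≡ 2·2 = 4 ≡ 1 (mod 3).
    Then x = 72 + 104·1 = 176, valid modulo lcm(104, 3) = 312: x ≡ 176 (mod 312).
Verify: 176 mod 8 = 0 ✓, 176 mod 13 = 7 ✓, 176 mod 3 = 2 ✓.

x ≡ 176 (mod 312).


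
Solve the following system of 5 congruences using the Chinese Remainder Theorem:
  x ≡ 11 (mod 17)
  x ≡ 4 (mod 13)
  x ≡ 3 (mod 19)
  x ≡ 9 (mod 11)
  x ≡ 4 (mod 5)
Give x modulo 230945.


Product of moduli M = 17 · 13 · 19 · 11 · 5 = 230945.
Merge one congruence at a time:
  Start: x ≡ 11 (mod 17).
  Combine with x ≡ 4 (mod 13); new modulus lcm = 221.
    Write x = 11 + 17·t and substitute into x ≡ 4 (mod 13): 17·t ≡ 4 − 11 = -7 (mod 13).
    Reduce coefficients mod 13: 4·t ≡ 6 (mod 13).
    The inverse of 4 mod 13 is 10 (since 4·10 = 40 = 3·13 + 1), so t ≡ 10·6 = 60 ≡ 8 (mod 13).
    Then x = 11 + 17·8 = 147, valid modulo lcm(17, 13) = 221: x ≡ 147 (mod 221).
  Combine with x ≡ 3 (mod 19); new modulus lcm = 4199.
    Write x = 147 + 221·t and substitute into x ≡ 3 (mod 19): 221·t ≡ 3 − 147 = -144 (mod 19).
    Reduce coefficients mod 19: 12·t ≡ 8 (mod 19).
    The inverse of 12 mod 19 is 8 (since 12·8 = 96 = 5·19 + 1), so t ≡ 8·8 = 64 ≡ 7 (mod 19).
    Then x = 147 + 221·7 = 1694, valid modulo lcm(221, 19) = 4199: x ≡ 1694 (mod 4199).
  Combine with x ≡ 9 (mod 11); new modulus lcm = 46189.
    Write x = 1694 + 4199·t and substitute into x ≡ 9 (mod 11): 4199·t ≡ 9 − 1694 = -1685 (mod 11).
    Reduce coefficients mod 11: 8·t ≡ 9 (mod 11).
    The inverse of 8 mod 11 is 7 (since 8·7 = 56 = 5·11 + 1), so t ≡ 7·9 = 63 ≡ 8 (mod 11).
    Then x = 1694 + 4199·8 = 35286, valid modulo lcm(4199, 11) = 46189: x ≡ 35286 (mod 46189).
  Combine with x ≡ 4 (mod 5); new modulus lcm = 230945.
    Write x = 35286 + 46189·t and substitute into x ≡ 4 (mod 5): 46189·t ≡ 4 − 35286 = -35282 (mod 5).
    Reduce coefficients mod 5: 4·t ≡ 3 (mod 5).
    The inverse of 4 mod 5 is 4 (since 4·4 = 16 = 3·5 + 1), so t ≡ 4·3 = 12 ≡ 2 (mod 5).
    Then x = 35286 + 46189·2 = 127664, valid modulo lcm(46189, 5) = 230945: x ≡ 127664 (mod 230945).
Verify against each original: 127664 mod 17 = 11, 127664 mod 13 = 4, 127664 mod 19 = 3, 127664 mod 11 = 9, 127664 mod 5 = 4.

x ≡ 127664 (mod 230945).


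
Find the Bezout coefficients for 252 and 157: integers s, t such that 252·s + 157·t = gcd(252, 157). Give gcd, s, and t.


Euclidean algorithm on (252, 157) — divide until remainder is 0:
  252 = 1 · 157 + 95
  157 = 1 · 95 + 62
  95 = 1 · 62 + 33
  62 = 1 · 33 + 29
  33 = 1 · 29 + 4
  29 = 7 · 4 + 1
  4 = 4 · 1 + 0
gcd(252, 157) = 1.
Track Bezout coefficients alongside the remainders: start with r₀ = 252 = a·1 + b·0 (s = 1, t = 0) and r₁ = 157 = a·0 + b·1 (s = 0, t = 1); each new remainder r_{k+1} = r_{k-1} − q_k·r_k inherits s_{k+1} = s_{k-1} − q_k·s_k, t_{k+1} = t_{k-1} − q_k·t_k, so r_k = a·s_k + b·t_k at every step:
  q = 1: r = 95, s = 1 − 1·0 = 1, t = 0 − 1·1 = -1  (check: 252·1 + 157·(-1) = 95)
  q = 1: r = 62, s = 0 − 1·1 = -1, t = 1 − 1·(-1) = 2  (check: 252·(-1) + 157·2 = 62)
  q = 1: r = 33, s = 1 − 1·(-1) = 2, t = -1 − 1·2 = -3  (check: 252·2 + 157·(-3) = 33)
  q = 1: r = 29, s = -1 − 1·2 = -3, t = 2 − 1·(-3) = 5  (check: 252·(-3) + 157·5 = 29)
  q = 1: r = 4, s = 2 − 1·(-3) = 5, t = -3 − 1·5 = -8  (check: 252·5 + 157·(-8) = 4)
  q = 7: r = 1, s = -3 − 7·5 = -38, t = 5 − 7·(-8) = 61  (check: 252·(-38) + 157·61 = 1)
The row with r = 1 (the gcd) gives the Bezout coefficients s = -38, t = 61.
Result: 252 · (-38) + 157 · (61) = 1.

gcd(252, 157) = 1; s = -38, t = 61 (check: 252·(-38) + 157·61 = 1).


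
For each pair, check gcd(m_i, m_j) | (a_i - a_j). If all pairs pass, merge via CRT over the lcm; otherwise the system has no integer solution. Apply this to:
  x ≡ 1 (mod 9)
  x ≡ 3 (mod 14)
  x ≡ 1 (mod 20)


Moduli 9, 14, 20 are not pairwise coprime, so CRT works modulo lcm(m_i) when all pairwise compatibility conditions hold.
Pairwise compatibility: gcd(m_i, m_j) must divide a_i - a_j for every pair.
Merge one congruence at a time:
  Start: x ≡ 1 (mod 9).
  Combine with x ≡ 3 (mod 14): gcd(9, 14) = 1; 3 - 1 = 2, which IS divisible by 1, so compatible.
    Write x = 1 + 9·t and substitute into x ≡ 3 (mod 14): 9·t ≡ 3 − 1 = 2 (mod 14).
    The inverse of 9 mod 14 is 11 (since 9·11 = 99 = 7·14 + 1), so t ≡ 11·2 = 22 ≡ 8 (mod 14).
    Then x = 1 + 9·8 = 73, valid modulo lcm(9, 14) = 126: x ≡ 73 (mod 126).
  Combine with x ≡ 1 (mod 20): gcd(126, 20) = 2; 1 - 73 = -72, which IS divisible by 2, so compatible.
    Write x = 73 + 126·t and substitute into x ≡ 1 (mod 20): 126·t ≡ 1 − 73 = -72 (mod 20).
    Divide the congruence (and modulus) by g = 2: 63·t ≡ -36 (mod 10).
    Reduce coefficients mod 10: 3·t ≡ 4 (mod 10).
    The inverse of 3 mod 10 is 7 (since 3·7 = 21 = 2·10 + 1), so t ≡ 7·4 = 28 ≡ 8 (mod 10).
    Then x = 73 + 126·8 = 1081, valid modulo lcm(126, 20) = 1260: x ≡ 1081 (mod 1260).
Verify: 1081 mod 9 = 1, 1081 mod 14 = 3, 1081 mod 20 = 1.

x ≡ 1081 (mod 1260).


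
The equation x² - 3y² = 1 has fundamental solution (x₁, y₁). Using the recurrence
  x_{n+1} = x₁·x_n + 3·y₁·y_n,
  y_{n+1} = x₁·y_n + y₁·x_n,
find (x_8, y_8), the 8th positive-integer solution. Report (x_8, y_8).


Step 1: Find the fundamental solution (x₁, y₁) of x² - 3y² = 1.
  Expand √3 as a continued fraction. a₀ = ⌊√3⌋ = 1; iterate m_{k+1} = d_k·a_k − m_k, d_{k+1} = (3 − m_{k+1}²)/d_k, a_{k+1} = ⌊(a₀ + m_{k+1})/d_{k+1}⌋ (starting m₀ = 0, d₀ = 1), with convergents p_k = a_k·p_{k-1} + p_{k-2}, q_k = a_k·q_{k-1} + q_{k-2} (p₋₁ = 1, q₋₁ = 0):
  k = 0: a₀ = 1; p₀/q₀ = 1/1; p₀² − 3·q₀² = 1 − 3 = -2.
  k = 1: m = 1, d = 2, a = ⌊(1 + 1)/2⌋ = 1; p/q = (1·1 + 1)/(1·1 + 0) = 2/1; p² − 3·q² = 4 − 3 = 1.
  The first convergent with p² − 3·q² = 1 gives the fundamental solution (x₁, y₁) = (2, 1).
Step 2: Apply the recurrence (x_{n+1}, y_{n+1}) = (x₁x_n + 3y₁y_n, x₁y_n + y₁x_n) repeatedly.
  From (x_1, y_1) = (2, 1): x_2 = 2·2 + 3·1·1 = 7; y_2 = 2·1 + 1·2 = 4.
  From (x_2, y_2) = (7, 4): x_3 = 2·7 + 3·1·4 = 26; y_3 = 2·4 + 1·7 = 15.
  From (x_3, y_3) = (26, 15): x_4 = 2·26 + 3·1·15 = 97; y_4 = 2·15 + 1·26 = 56.
  From (x_4, y_4) = (97, 56): x_5 = 2·97 + 3·1·56 = 362; y_5 = 2·56 + 1·97 = 209.
  From (x_5, y_5) = (362, 209): x_6 = 2·362 + 3·1·209 = 1351; y_6 = 2·209 + 1·362 = 780.
  From (x_6, y_6) = (1351, 780): x_7 = 2·1351 + 3·1·780 = 5042; y_7 = 2·780 + 1·1351 = 2911.
  From (x_7, y_7) = (5042, 2911): x_8 = 2·5042 + 3·1·2911 = 18817; y_8 = 2·2911 + 1·5042 = 10864.
Step 3: Verify x_8² - 3·y_8² = 354079489 - 354079488 = 1 (should be 1). ✓

(x_1, y_1) = (2, 1); (x_8, y_8) = (18817, 10864).


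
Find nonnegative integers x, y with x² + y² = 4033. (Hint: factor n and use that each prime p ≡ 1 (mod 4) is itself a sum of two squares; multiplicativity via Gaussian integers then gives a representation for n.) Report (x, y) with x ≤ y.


Step 1: Factor n = 4033 = 37 · 109.
Step 2: Check the mod-4 condition on each prime factor: 37 ≡ 1 (mod 4), exponent 1; 109 ≡ 1 (mod 4), exponent 1.
All primes ≡ 3 (mod 4) appear to even exponent (or don't appear), so by the two-squares theorem n IS expressible as a sum of two squares.
Step 3: Build a representation. Here n = 37 · 109 is a product of primes ≡ 1 (mod 4). Each prime p ≡ 1 (mod 4) is itself a sum of two squares; find a² by testing p − a² for a perfect square:
  37: 37 − 1² = 36 = 6² ⇒ 37 = 1² + 6².
  109: 109 − 1² = 108, 109 − 2² = 105, 109 − 3² = 100 = 10² ⇒ 109 = 3² + 10².
  Combine using the Brahmagupta–Fibonacci identity (a² + b²)(c² + d²) = (ac − bd)² + (ad + bc)² = (ac + bd)² + (ad − bc)²:
  37 · 109 = 4033: from (1² + 6²)(3² + 10²), take (1·3 − 6·10, 1·10 + 6·3) = (3 − 60, 10 + 18) = (-57, 28); dropping signs (only squares matter) gives (57, 28); check 57² + 28² = 3249 + 784 = 4033 ✓.
Step 4: Order so x ≤ y and verify: 28² + 57² = 784 + 3249 = 4033 = n. ✓

n = 4033 = 28² + 57² (one valid representation with x ≤ y).


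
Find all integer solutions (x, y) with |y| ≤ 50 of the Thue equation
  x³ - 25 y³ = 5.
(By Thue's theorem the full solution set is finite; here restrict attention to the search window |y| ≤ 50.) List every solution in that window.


The equation is x³ - 25y³ = 5. For fixed y, x³ = 25·y³ + 5, so a solution requires the RHS to be a perfect cube.
Strategy: iterate y from -50 to 50, compute RHS = 25·y³ + 5, and check whether it is a (positive or negative) perfect cube.
Check small values of y:
  y = 0: RHS = 5 is not a perfect cube.
  y = 1: RHS = 30 is not a perfect cube.
  y = -1: RHS = -20 is not a perfect cube.
  y = 2: RHS = 205 is not a perfect cube.
  y = -2: RHS = -195 is not a perfect cube.
  y = 3: RHS = 680 is not a perfect cube.
  y = -3: RHS = -670 is not a perfect cube.
Continuing the search up to |y| = 50 finds no solutions either.
No (x, y) in the scanned range satisfies the equation.

No integer solutions with |y| ≤ 50.


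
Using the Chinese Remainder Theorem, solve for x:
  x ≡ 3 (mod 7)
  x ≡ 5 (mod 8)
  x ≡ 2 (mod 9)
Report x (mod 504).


Moduli 7, 8, 9 are pairwise coprime; by CRT there is a unique solution modulo M = 7 · 8 · 9 = 504.
Solve pairwise, accumulating the modulus:
  Start with x ≡ 3 (mod 7).
  Combine with x ≡ 5 (mod 8): since gcd(7, 8) = 1, we get a unique residue mod 56.
    Write x = 3 + 7·t and substitute into x ≡ 5 (mod 8): 7·t ≡ 5 − 3 = 2 (mod 8).
    The inverse of 7 mod 8 is 7 (since 7·7 = 49 = 6·8 + 1), so t ≡ 7·2 = 14 ≡ 6 (mod 8).
    Then x = 3 + 7·6 = 45, valid modulo lcm(7, 8) = 56: x ≡ 45 (mod 56).
  Combine with x ≡ 2 (mod 9): since gcd(56, 9) = 1, we get a unique residue mod 504.
    Write x = 45 + 56·t and substitute into x ≡ 2 (mod 9): 56·t ≡ 2 − 45 = -43 (mod 9).
    Reduce coefficients mod 9: 2·t ≡ 2 (mod 9).
    The inverse of 2 mod 9 is 5 (since 2·5 = 10 = 1·9 + 1), so t ≡ 5·2 = 10 ≡ 1 (mod 9).
    Then x = 45 + 56·1 = 101, valid modulo lcm(56, 9) = 504: x ≡ 101 (mod 504).
Verify: 101 mod 7 = 3 ✓, 101 mod 8 = 5 ✓, 101 mod 9 = 2 ✓.

x ≡ 101 (mod 504).


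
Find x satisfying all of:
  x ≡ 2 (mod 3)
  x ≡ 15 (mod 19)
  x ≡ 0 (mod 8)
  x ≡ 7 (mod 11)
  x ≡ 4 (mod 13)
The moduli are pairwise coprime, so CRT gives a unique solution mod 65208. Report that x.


Product of moduli M = 3 · 19 · 8 · 11 · 13 = 65208.
Merge one congruence at a time:
  Start: x ≡ 2 (mod 3).
  Combine with x ≡ 15 (mod 19); new modulus lcm = 57.
    Write x = 2 + 3·t and substitute into x ≡ 15 (mod 19): 3·t ≡ 15 − 2 = 13 (mod 19).
    The inverse of 3 mod 19 is 13 (since 3·13 = 39 = 2·19 + 1), so t ≡ 13·13 = 169 ≡ 17 (mod 19).
    Then x = 2 + 3·17 = 53, valid modulo lcm(3, 19) = 57: x ≡ 53 (mod 57).
  Combine with x ≡ 0 (mod 8); new modulus lcm = 456.
    Write x = 53 + 57·t and substitute into x ≡ 0 (mod 8): 57·t ≡ 0 − 53 = -53 (mod 8).
    Reduce coefficients mod 8: 1·t ≡ 3 (mod 8).
    So t ≡ 3 (mod 8).
    Then x = 53 + 57·3 = 224, valid modulo lcm(57, 8) = 456: x ≡ 224 (mod 456).
  Combine with x ≡ 7 (mod 11); new modulus lcm = 5016.
    Write x = 224 + 456·t and substitute into x ≡ 7 (mod 11): 456·t ≡ 7 − 224 = -217 (mod 11).
    Reduce coefficients mod 11: 5·t ≡ 3 (mod 11).
    The inverse of 5 mod 11 is 9 (since 5·9 = 45 = 4·11 + 1), so t ≡ 9·3 = 27 ≡ 5 (mod 11).
    Then x = 224 + 456·5 = 2504, valid modulo lcm(456, 11) = 5016: x ≡ 2504 (mod 5016).
  Combine with x ≡ 4 (mod 13); new modulus lcm = 65208.
    Write x = 2504 + 5016·t and substitute into x ≡ 4 (mod 13): 5016·t ≡ 4 − 2504 = -2500 (mod 13).
    Reduce coefficients mod 13: 11·t ≡ 9 (mod 13).
    The inverse of 11 mod 13 is 6 (since 11·6 = 66 = 5·13 + 1), so t ≡ 6·9 = 54 ≡ 2 (mod 13).
    Then x = 2504 + 5016·2 = 12536, valid modulo lcm(5016, 13) = 65208: x ≡ 12536 (mod 65208).
Verify against each original: 12536 mod 3 = 2, 12536 mod 19 = 15, 12536 mod 8 = 0, 12536 mod 11 = 7, 12536 mod 13 = 4.

x ≡ 12536 (mod 65208).


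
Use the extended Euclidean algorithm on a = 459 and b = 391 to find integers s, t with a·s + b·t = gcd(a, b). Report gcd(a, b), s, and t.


Euclidean algorithm on (459, 391) — divide until remainder is 0:
  459 = 1 · 391 + 68
  391 = 5 · 68 + 51
  68 = 1 · 51 + 17
  51 = 3 · 17 + 0
gcd(459, 391) = 17.
Track Bezout coefficients alongside the remainders: start with r₀ = 459 = a·1 + b·0 (s = 1, t = 0) and r₁ = 391 = a·0 + b·1 (s = 0, t = 1); each new remainder r_{k+1} = r_{k-1} − q_k·r_k inherits s_{k+1} = s_{k-1} − q_k·s_k, t_{k+1} = t_{k-1} − q_k·t_k, so r_k = a·s_k + b·t_k at every step:
  q = 1: r = 68, s = 1 − 1·0 = 1, t = 0 − 1·1 = -1  (check: 459·1 + 391·(-1) = 68)
  q = 5: r = 51, s = 0 − 5·1 = -5, t = 1 − 5·(-1) = 6  (check: 459·(-5) + 391·6 = 51)
  q = 1: r = 17, s = 1 − 1·(-5) = 6, t = -1 − 1·6 = -7  (check: 459·6 + 391·(-7) = 17)
The row with r = 17 (the gcd) gives the Bezout coefficients s = 6, t = -7.
Result: 459 · (6) + 391 · (-7) = 17.

gcd(459, 391) = 17; s = 6, t = -7 (check: 459·6 + 391·(-7) = 17).


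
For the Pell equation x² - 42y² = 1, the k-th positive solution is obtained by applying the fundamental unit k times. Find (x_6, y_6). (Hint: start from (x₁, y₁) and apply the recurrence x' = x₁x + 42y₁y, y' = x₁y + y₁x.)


Step 1: Find the fundamental solution (x₁, y₁) of x² - 42y² = 1.
  Expand √42 as a continued fraction. a₀ = ⌊√42⌋ = 6; iterate m_{k+1} = d_k·a_k − m_k, d_{k+1} = (42 − m_{k+1}²)/d_k, a_{k+1} = ⌊(a₀ + m_{k+1})/d_{k+1}⌋ (starting m₀ = 0, d₀ = 1), with convergents p_k = a_k·p_{k-1} + p_{k-2}, q_k = a_k·q_{k-1} + q_{k-2} (p₋₁ = 1, q₋₁ = 0):
  k = 0: a₀ = 6; p₀/q₀ = 6/1; p₀² − 42·q₀² = 36 − 42 = -6.
  k = 1: m = 6, d = 6, a = ⌊(6 + 6)/6⌋ = 2; p/q = (2·6 + 1)/(2·1 + 0) = 13/2; p² − 42·q² = 169 − 168 = 1.
  The first convergent with p² − 42·q² = 1 gives the fundamental solution (x₁, y₁) = (13, 2).
Step 2: Apply the recurrence (x_{n+1}, y_{n+1}) = (x₁x_n + 42y₁y_n, x₁y_n + y₁x_n) repeatedly.
  From (x_1, y_1) = (13, 2): x_2 = 13·13 + 42·2·2 = 337; y_2 = 13·2 + 2·13 = 52.
  From (x_2, y_2) = (337, 52): x_3 = 13·337 + 42·2·52 = 8749; y_3 = 13·52 + 2·337 = 1350.
  From (x_3, y_3) = (8749, 1350): x_4 = 13·8749 + 42·2·1350 = 227137; y_4 = 13·1350 + 2·8749 = 35048.
  From (x_4, y_4) = (227137, 35048): x_5 = 13·227137 + 42·2·35048 = 5896813; y_5 = 13·35048 + 2·227137 = 909898.
  From (x_5, y_5) = (5896813, 909898): x_6 = 13·5896813 + 42·2·909898 = 153090001; y_6 = 13·909898 + 2·5896813 = 23622300.
Step 3: Verify x_6² - 42·y_6² = 23436548406180001 - 23436548406180000 = 1 (should be 1). ✓

(x_1, y_1) = (13, 2); (x_6, y_6) = (153090001, 23622300).


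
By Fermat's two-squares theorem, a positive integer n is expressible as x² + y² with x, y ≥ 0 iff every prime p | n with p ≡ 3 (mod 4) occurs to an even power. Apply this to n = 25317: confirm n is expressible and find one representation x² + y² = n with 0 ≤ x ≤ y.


Step 1: Factor n = 25317 = 3^2 · 29 · 97.
Step 2: Check the mod-4 condition on each prime factor: 3 ≡ 3 (mod 4), exponent 2 (must be even); 29 ≡ 1 (mod 4), exponent 1; 97 ≡ 1 (mod 4), exponent 1.
All primes ≡ 3 (mod 4) appear to even exponent (or don't appear), so by the two-squares theorem n IS expressible as a sum of two squares.
Step 3: Build a representation. Group n = k² · m with k = 3 and m = 29 · 97 = 2813 (a product of primes ≡ 1 (mod 4)); a representation of m scales to one of n via (k·x)² + (k·y)² = k²(x² + y²). Each prime p ≡ 1 (mod 4) is itself a sum of two squares; find a² by testing p − a² for a perfect square:
  29: 29 − 1² = 28, 29 − 2² = 25 = 5² ⇒ 29 = 2² + 5².
  97: 97 − 1² = 96, 97 − 2² = 93, 97 − 3² = 88, 97 − 4² = 81 = 9² ⇒ 97 = 4² + 9².
  Combine using the Brahmagupta–Fibonacci identity (a² + b²)(c² + d²) = (ac − bd)² + (ad + bc)² = (ac + bd)² + (ad − bc)²:
  29 · 97 = 2813: from (2² + 5²)(4² + 9²), take (2·4 − 5·9, 2·9 + 5·4) = (8 − 45, 18 + 20) = (-37, 38); dropping signs (only squares matter) gives (37, 38); check 37² + 38² = 1369 + 1444 = 2813 ✓.
  Scale by k = 3: (3·37, 3·38) = (111, 114).
Step 4: Order so x ≤ y and verify: 111² + 114² = 12321 + 12996 = 25317 = n. ✓

n = 25317 = 111² + 114² (one valid representation with x ≤ y).


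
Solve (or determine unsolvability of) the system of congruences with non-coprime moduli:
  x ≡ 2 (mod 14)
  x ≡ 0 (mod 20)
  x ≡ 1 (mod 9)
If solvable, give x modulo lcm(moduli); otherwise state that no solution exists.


Moduli 14, 20, 9 are not pairwise coprime, so CRT works modulo lcm(m_i) when all pairwise compatibility conditions hold.
Pairwise compatibility: gcd(m_i, m_j) must divide a_i - a_j for every pair.
Merge one congruence at a time:
  Start: x ≡ 2 (mod 14).
  Combine with x ≡ 0 (mod 20): gcd(14, 20) = 2; 0 - 2 = -2, which IS divisible by 2, so compatible.
    Write x = 2 + 14·t and substitute into x ≡ 0 (mod 20): 14·t ≡ 0 − 2 = -2 (mod 20).
    Divide the congruence (and modulus) by g = 2: 7·t ≡ -1 (mod 10).
    Reduce coefficients mod 10: 7·t ≡ 9 (mod 10).
    The inverse of 7 mod 10 is 3 (since 7·3 = 21 = 2·10 + 1), so t ≡ 3·9 = 27 ≡ 7 (mod 10).
    Then x = 2 + 14·7 = 100, valid modulo lcm(14, 20) = 140: x ≡ 100 (mod 140).
  Combine with x ≡ 1 (mod 9): gcd(140, 9) = 1; 1 - 100 = -99, which IS divisible by 1, so compatible.
    Write x = 100 + 140·t and substitute into x ≡ 1 (mod 9): 140·t ≡ 1 − 100 = -99 (mod 9).
    Reduce coefficients mod 9: 5·t ≡ 0 (mod 9).
    The inverse of 5 mod 9 is 2 (since 5·2 = 10 = 1·9 + 1), so t ≡ 2·0 = 0 ≡ 0 (mod 9).
    Then x = 100 + 140·0 = 100, valid modulo lcm(140, 9) = 1260: x ≡ 100 (mod 1260).
Verify: 100 mod 14 = 2, 100 mod 20 = 0, 100 mod 9 = 1.

x ≡ 100 (mod 1260).


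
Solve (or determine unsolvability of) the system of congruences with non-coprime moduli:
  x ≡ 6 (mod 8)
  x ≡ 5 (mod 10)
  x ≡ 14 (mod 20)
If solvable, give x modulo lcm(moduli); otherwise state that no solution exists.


Moduli 8, 10, 20 are not pairwise coprime, so CRT works modulo lcm(m_i) when all pairwise compatibility conditions hold.
Pairwise compatibility: gcd(m_i, m_j) must divide a_i - a_j for every pair.
Merge one congruence at a time:
  Start: x ≡ 6 (mod 8).
  Combine with x ≡ 5 (mod 10): gcd(8, 10) = 2, and 5 - 6 = -1 is NOT divisible by 2.
    ⇒ system is inconsistent (no integer solution).

No solution (the system is inconsistent).
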